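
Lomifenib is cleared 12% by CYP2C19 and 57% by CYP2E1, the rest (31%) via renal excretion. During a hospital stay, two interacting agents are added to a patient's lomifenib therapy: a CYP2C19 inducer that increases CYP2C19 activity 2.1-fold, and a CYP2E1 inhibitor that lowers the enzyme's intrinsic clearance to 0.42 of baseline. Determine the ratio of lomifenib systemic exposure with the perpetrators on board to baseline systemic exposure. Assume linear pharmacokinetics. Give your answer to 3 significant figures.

1.25

The CYP2C19 pathway (12% of clearance) is boosted to 2.1× activity: 0.12 × 2.1 = 0.252.
The CYP2E1 pathway (57% of clearance) falls to 0.42× activity: 0.57 × 0.42 = 0.2394.
Non-CYP routes (31%) are unchanged.
New clearance relative to baseline: 0.252 + 0.2394 + 0.31 = 0.8014.
Because systemic exposure varies inversely with clearance, the combined effect is 1 / 0.8014 = 1.25.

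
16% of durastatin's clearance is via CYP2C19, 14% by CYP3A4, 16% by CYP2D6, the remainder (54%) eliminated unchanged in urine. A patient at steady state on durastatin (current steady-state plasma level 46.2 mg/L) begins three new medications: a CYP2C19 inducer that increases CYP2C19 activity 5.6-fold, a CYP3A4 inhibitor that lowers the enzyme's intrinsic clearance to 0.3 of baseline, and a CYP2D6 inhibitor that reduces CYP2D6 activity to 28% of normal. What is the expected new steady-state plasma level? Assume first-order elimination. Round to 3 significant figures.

30.3 mg/L

The CYP2C19 pathway (16% of clearance) is boosted to 5.6× activity: 0.16 × 5.6 = 0.896.
The CYP3A4 pathway (14% of clearance) drops to 0.3× activity: 0.14 × 0.3 = 0.042.
The CYP2D6 pathway (16% of clearance) falls to 0.28× activity: 0.16 × 0.28 = 0.0448.
Non-CYP routes (54%) are unchanged.
Relative clearance = 0.896 + 0.042 + 0.0448 + 0.54 = 1.5228.
New steady-state plasma level = 46.2 / 1.5228 = 30.3 mg/L (concentration scales inversely with clearance).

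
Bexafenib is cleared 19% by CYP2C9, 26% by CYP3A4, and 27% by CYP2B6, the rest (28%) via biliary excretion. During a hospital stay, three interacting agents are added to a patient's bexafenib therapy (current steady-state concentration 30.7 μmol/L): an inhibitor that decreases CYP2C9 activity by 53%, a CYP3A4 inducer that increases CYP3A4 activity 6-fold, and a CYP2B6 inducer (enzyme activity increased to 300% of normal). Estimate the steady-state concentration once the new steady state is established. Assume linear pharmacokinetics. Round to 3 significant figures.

11.2 μmol/L

The CYP2C9 pathway (19% of clearance) is reduced to 0.47× activity: 0.19 × 0.47 = 0.0893.
The CYP3A4 pathway (26% of clearance) increases to 6× activity: 0.26 × 6 = 1.56.
The CYP2B6 pathway (27% of clearance) rises to 3× activity: 0.27 × 3 = 0.81.
Non-CYP routes (28%) are unchanged.
CL_new/CL_old = 0.0893 + 1.56 + 0.81 + 0.28 = 2.7393.
New steady-state concentration = 30.7 / 2.7393 = 11.2 μmol/L (concentration scales inversely with clearance).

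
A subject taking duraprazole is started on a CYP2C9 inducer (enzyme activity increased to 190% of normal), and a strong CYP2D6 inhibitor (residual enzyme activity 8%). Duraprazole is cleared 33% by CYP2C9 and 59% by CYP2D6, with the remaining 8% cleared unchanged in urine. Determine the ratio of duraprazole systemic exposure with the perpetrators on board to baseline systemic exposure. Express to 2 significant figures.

1.3

The CYP2C9 pathway (33% of clearance) increases to 1.9× activity: 0.33 × 1.9 = 0.627.
The CYP2D6 pathway (59% of clearance) falls to 0.08× activity: 0.59 × 0.08 = 0.0472.
The remaining 8% of clearance is unaffected.
New clearance relative to baseline: 0.627 + 0.0472 + 0.08 = 0.7542.
Net systemic exposure ratio = 1 / 0.7542 = 1.3.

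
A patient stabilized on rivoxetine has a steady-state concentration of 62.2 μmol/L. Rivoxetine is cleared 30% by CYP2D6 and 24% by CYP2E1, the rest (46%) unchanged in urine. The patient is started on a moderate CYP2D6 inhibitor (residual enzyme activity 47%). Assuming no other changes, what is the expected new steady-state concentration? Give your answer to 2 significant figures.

The CYP2D6 pathway (30% of clearance) drops to 0.47× activity: 0.3 × 0.47 = 0.141.
CYP2E1 (24%) and the residual 46% are unaffected.
CL_new/CL_old = 0.141 + 0.24 + 0.46 = 0.841.
With dosing unchanged, steady-state concentration scales as 1/CL: 62.2 / 0.841 = 74 μmol/L.

74 μmol/L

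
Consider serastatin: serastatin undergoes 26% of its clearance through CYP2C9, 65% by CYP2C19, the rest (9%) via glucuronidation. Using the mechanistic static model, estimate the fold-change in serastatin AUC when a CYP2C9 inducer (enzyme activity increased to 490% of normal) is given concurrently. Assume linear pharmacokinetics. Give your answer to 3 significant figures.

CYP2C9: 0.26 × 4.9 = 1.274
CYP2C19: 0.65 (unchanged)
Other: 0.09 (unchanged)
Relative clearance = 1.274 + 0.65 + 0.09 = 2.014.
Since AUC ∝ 1/CL, the ratio is 1 / 2.014 = 0.497.

0.497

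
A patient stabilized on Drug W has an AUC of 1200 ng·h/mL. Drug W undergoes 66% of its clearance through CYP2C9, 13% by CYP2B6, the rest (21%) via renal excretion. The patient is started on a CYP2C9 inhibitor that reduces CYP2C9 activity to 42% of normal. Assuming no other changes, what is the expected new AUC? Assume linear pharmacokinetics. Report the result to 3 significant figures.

The CYP2C9 pathway (66% of clearance) falls to 0.42× activity: 0.66 × 0.42 = 0.2772.
CYP2B6 (13%) and the residual 21% are unaffected.
Relative clearance = 0.2772 + 0.13 + 0.21 = 0.6172.
With dosing unchanged, AUC scales as 1/CL: 1200 / 0.6172 = 1.94 × 10³ ng·h/mL.

1.94 × 10³ ng·h/mL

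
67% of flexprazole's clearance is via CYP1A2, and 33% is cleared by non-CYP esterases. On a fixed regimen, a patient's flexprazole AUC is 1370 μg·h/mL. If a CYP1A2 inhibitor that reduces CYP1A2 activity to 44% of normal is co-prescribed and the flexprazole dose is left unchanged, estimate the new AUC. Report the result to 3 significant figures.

The CYP1A2 pathway (67% of clearance) falls to 0.44× activity: 0.67 × 0.44 = 0.2948.
The remaining 33% of clearance is unaffected.
CL_new/CL_old = 0.2948 + 0.33 = 0.6248.
AUC ∝ 1/CL, so new value = 1370 / 0.6248 = 2.19 × 10³ μg·h/mL.

2.19 × 10³ μg·h/mL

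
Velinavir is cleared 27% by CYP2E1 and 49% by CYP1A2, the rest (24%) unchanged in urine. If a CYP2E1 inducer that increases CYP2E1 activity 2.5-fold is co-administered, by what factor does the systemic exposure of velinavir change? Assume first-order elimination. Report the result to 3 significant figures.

The CYP2E1 pathway (27% of clearance) increases to 2.5× activity: 0.27 × 2.5 = 0.675.
CYP1A2 (49%) and the residual 24% are unaffected.
New clearance relative to baseline: 0.675 + 0.49 + 0.24 = 1.405.
Systemic exposure ratio = CL_old/CL_new = 1 / 1.405 = 0.712.

0.712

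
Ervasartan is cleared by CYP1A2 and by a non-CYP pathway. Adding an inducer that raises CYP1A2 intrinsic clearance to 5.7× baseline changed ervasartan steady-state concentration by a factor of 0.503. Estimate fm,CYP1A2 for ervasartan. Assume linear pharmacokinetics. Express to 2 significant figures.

0.21

Write x for the fraction cleared via CYP1A2. The observed steady-state concentration change means clearance rose to 1/0.503 = 1.988 of baseline.
Only the CYP1A2 route changed, so 1.988 = x·5.7 + (1 − x), giving x = 0.21.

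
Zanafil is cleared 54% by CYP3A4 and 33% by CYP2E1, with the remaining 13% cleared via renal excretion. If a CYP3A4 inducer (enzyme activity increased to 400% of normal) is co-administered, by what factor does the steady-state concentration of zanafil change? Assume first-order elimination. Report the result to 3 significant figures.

0.382

The CYP3A4 pathway (54% of clearance) increases to 4× activity: 0.54 × 4 = 2.16.
CYP2E1 (33%) and the residual 13% are unaffected.
New clearance relative to baseline: 2.16 + 0.33 + 0.13 = 2.62.
Since steady-state concentration ∝ 1/CL, the ratio is 1 / 2.62 = 0.382.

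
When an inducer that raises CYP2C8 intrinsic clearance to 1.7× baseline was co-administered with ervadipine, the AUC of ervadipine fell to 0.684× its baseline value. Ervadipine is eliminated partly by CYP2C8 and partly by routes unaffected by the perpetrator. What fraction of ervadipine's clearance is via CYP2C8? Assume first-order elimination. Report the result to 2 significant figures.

Let fm be the CYP2C8 fraction. New clearance relative to baseline = fm × 1.7 + (1 − fm).
AUC ratio = 1 / (new CL fraction), so new CL fraction = 1 / 0.684 = 1.462.
fm × 1.7 + 1 − fm = 1.462  ⇒  fm × (1.7 − 1) = 0.462  ⇒  fm = 0.66.

0.66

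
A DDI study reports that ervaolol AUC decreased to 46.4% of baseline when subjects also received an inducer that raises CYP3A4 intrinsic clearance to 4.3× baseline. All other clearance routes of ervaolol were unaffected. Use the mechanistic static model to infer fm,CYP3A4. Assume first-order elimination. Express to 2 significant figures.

0.35

Write x for the fraction cleared via CYP3A4. The observed AUC change means clearance rose to 1/0.464 = 2.155 of baseline.
Setting x·4.3 + (1 − x) = 2.155 and solving: x = (2.155 − 1)/(4.3 − 1) = 0.35.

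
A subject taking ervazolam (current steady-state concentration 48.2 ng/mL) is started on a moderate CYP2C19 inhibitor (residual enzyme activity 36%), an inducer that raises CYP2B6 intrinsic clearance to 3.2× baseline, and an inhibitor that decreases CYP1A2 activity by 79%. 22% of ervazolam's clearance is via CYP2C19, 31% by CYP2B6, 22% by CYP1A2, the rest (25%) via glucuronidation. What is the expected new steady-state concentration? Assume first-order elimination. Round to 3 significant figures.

35.2 ng/mL

The CYP2C19 pathway (22% of clearance) is reduced to 0.36× activity: 0.22 × 0.36 = 0.0792.
The CYP2B6 pathway (31% of clearance) is boosted to 3.2× activity: 0.31 × 3.2 = 0.992.
The CYP1A2 pathway (22% of clearance) falls to 0.21× activity: 0.22 × 0.21 = 0.0462.
Non-CYP routes (25%) are unchanged.
Relative clearance = 0.0792 + 0.992 + 0.0462 + 0.25 = 1.3674.
Steady-state concentration ∝ 1/CL: new value = 48.2 / 1.3674 = 35.2 ng/mL.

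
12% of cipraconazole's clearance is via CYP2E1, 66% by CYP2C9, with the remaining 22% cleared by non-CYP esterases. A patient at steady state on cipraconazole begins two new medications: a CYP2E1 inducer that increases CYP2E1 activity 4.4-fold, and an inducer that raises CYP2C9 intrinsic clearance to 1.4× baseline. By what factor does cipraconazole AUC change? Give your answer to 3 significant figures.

0.598

The CYP2E1 pathway (12% of clearance) is boosted to 4.4× activity: 0.12 × 4.4 = 0.528.
The CYP2C9 pathway (66% of clearance) increases to 1.4× activity: 0.66 × 1.4 = 0.924.
Non-CYP routes (22%) are unchanged.
Relative clearance = 0.528 + 0.924 + 0.22 = 1.672.
Because AUC varies inversely with clearance, the combined effect is 1 / 1.672 = 0.598.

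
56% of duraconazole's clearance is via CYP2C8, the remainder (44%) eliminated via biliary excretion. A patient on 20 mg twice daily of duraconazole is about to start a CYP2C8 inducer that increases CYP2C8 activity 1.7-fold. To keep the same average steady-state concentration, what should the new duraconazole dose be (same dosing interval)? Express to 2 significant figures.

The CYP2C8 pathway (56% of clearance) increases to 1.7× activity: 0.56 × 1.7 = 0.952.
The remaining 44% of clearance is unaffected.
Relative clearance = 0.952 + 0.44 = 1.392.
Exposure is unchanged when dose changes in proportion to clearance. New dose = 20 mg × 1.392 = 28 mg.

28 mg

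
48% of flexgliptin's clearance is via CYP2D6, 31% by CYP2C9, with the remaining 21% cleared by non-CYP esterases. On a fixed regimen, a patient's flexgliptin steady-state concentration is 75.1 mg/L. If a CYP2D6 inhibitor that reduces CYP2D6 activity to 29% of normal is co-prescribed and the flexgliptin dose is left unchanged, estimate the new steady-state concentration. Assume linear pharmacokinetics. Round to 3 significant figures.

The CYP2D6 pathway (48% of clearance) falls to 0.29× activity: 0.48 × 0.29 = 0.1392.
CYP2C9 (31%) and the residual 21% are unaffected.
Relative clearance = 0.1392 + 0.31 + 0.21 = 0.6592.
Steady-state concentration ∝ 1/CL, so new value = 75.1 / 0.6592 = 114 mg/L.

114 mg/L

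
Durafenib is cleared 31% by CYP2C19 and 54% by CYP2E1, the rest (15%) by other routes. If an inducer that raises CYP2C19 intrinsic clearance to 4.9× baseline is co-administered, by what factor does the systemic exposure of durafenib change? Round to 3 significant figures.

0.453

The CYP2C19 pathway (31% of clearance) increases to 4.9× activity: 0.31 × 4.9 = 1.519.
CYP2E1 (54%) and the residual 15% are unaffected.
CL_new/CL_old = 1.519 + 0.54 + 0.15 = 2.209.
Systemic exposure ratio = CL_old/CL_new = 1 / 2.209 = 0.453.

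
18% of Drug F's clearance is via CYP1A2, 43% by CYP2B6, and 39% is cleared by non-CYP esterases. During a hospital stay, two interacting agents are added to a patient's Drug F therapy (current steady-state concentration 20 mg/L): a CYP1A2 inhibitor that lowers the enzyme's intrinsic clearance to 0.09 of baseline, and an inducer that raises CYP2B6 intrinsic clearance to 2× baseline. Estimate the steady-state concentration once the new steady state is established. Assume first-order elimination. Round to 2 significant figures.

16 mg/L

The CYP1A2 pathway (18% of clearance) is reduced to 0.09× activity: 0.18 × 0.09 = 0.0162.
The CYP2B6 pathway (43% of clearance) is boosted to 2× activity: 0.43 × 2 = 0.86.
The remaining 39% of clearance is unaffected.
CL_new/CL_old = 0.0162 + 0.86 + 0.39 = 1.2662.
Dividing the baseline by the relative clearance: 20 / 1.2662 = 16 mg/L.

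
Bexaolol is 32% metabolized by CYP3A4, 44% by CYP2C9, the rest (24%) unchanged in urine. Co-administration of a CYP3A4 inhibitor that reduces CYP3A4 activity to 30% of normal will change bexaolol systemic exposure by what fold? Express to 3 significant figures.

1.29

The CYP3A4 pathway (32% of clearance) drops to 0.3× activity: 0.32 × 0.3 = 0.096.
CYP2C9 (44%) and the residual 24% are unaffected.
New clearance relative to baseline: 0.096 + 0.44 + 0.24 = 0.776.
Systemic exposure is inversely proportional to clearance, so the fold-change is 1 / 0.776 = 1.29.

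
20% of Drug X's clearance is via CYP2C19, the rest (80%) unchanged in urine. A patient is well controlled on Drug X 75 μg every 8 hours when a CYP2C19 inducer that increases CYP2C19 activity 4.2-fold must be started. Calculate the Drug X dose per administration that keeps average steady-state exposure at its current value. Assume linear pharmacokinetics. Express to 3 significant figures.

CYP2C19: 0.2 × 4.2 = 0.84
Other: 0.8 (unchanged)
CL_new/CL_old = 0.84 + 0.8 = 1.64.
Exposure is unchanged when dose changes in proportion to clearance. New dose = 75 μg × 1.64 = 123 μg.

123 μg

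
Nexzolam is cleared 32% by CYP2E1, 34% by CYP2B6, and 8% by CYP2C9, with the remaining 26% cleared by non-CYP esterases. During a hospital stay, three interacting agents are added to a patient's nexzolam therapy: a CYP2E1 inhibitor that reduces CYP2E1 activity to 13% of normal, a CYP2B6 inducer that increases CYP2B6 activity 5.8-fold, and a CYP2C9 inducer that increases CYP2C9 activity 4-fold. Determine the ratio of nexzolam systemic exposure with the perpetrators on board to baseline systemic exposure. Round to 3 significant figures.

The CYP2E1 pathway (32% of clearance) drops to 0.13× activity: 0.32 × 0.13 = 0.0416.
The CYP2B6 pathway (34% of clearance) rises to 5.8× activity: 0.34 × 5.8 = 1.972.
The CYP2C9 pathway (8% of clearance) is boosted to 4× activity: 0.08 × 4 = 0.32.
Non-CYP routes (26%) are unchanged.
Relative clearance = 0.0416 + 1.972 + 0.32 + 0.26 = 2.5936.
Because systemic exposure varies inversely with clearance, the combined effect is 1 / 2.5936 = 0.386.

0.386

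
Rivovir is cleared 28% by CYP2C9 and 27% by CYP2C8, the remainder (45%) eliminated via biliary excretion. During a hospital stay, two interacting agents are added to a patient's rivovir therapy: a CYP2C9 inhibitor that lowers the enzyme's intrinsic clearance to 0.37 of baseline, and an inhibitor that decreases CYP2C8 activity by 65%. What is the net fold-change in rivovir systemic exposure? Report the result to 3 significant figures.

1.54

The CYP2C9 pathway (28% of clearance) drops to 0.37× activity: 0.28 × 0.37 = 0.1036.
The CYP2C8 pathway (27% of clearance) drops to 0.35× activity: 0.27 × 0.35 = 0.0945.
Non-CYP routes (45%) are unchanged.
Relative clearance = 0.1036 + 0.0945 + 0.45 = 0.6481.
Systemic exposure ∝ 1/CL: fold-change = 1 / 0.6481 = 1.54.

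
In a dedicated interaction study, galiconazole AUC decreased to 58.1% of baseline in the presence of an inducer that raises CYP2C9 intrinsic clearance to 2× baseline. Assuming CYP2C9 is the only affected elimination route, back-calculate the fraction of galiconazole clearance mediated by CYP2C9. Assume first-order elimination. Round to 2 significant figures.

Let x = fm,CYP2C9. Because AUC ∝ 1/CL, relative clearance rose to 1/0.581 = 1.721.
Only the CYP2C9 route changed, so 1.721 = x·2 + (1 − x), giving x = 0.72.

0.72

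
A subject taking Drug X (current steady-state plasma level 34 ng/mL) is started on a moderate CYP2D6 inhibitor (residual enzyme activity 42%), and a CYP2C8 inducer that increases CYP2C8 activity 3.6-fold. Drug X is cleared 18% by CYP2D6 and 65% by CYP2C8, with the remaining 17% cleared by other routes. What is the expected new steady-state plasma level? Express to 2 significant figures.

13 ng/mL

CYP2D6: 0.18 × 0.42 = 0.0756
CYP2C8: 0.65 × 3.6 = 2.34
Other: 0.17 (unchanged)
New clearance relative to baseline: 0.0756 + 2.34 + 0.17 = 2.5856.
New steady-state plasma level = 34 / 2.5856 = 13 ng/mL (concentration scales inversely with clearance).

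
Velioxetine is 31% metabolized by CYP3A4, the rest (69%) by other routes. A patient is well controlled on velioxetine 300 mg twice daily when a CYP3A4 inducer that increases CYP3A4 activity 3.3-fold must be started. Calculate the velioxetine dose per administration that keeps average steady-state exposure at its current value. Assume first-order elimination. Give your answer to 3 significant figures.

514 mg

The CYP3A4 pathway (31% of clearance) rises to 3.3× activity: 0.31 × 3.3 = 1.023.
Non-CYP routes (69%) are unchanged.
New clearance relative to baseline: 1.023 + 0.69 = 1.713.
Css,avg = (dose rate)/CL, so holding Css fixed requires dose ∝ CL: 300 × 1.713 = 514 mg.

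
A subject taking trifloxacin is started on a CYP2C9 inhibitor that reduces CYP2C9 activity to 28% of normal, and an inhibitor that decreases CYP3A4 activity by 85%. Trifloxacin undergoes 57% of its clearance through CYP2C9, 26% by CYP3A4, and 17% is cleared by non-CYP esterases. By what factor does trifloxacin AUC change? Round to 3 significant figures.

2.71

The CYP2C9 pathway (57% of clearance) is reduced to 0.28× activity: 0.57 × 0.28 = 0.1596.
The CYP3A4 pathway (26% of clearance) drops to 0.15× activity: 0.26 × 0.15 = 0.039.
Non-CYP routes (17%) are unchanged.
Relative clearance = 0.1596 + 0.039 + 0.17 = 0.3686.
AUC ∝ 1/CL: fold-change = 1 / 0.3686 = 2.71.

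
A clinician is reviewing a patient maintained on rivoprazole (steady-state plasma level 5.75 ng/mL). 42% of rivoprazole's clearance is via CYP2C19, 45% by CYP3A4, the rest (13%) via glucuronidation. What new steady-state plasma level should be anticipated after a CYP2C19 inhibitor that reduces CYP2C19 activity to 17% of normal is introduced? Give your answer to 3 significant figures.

8.83 ng/mL

CYP2C19: 0.42 × 0.17 = 0.0714
CYP3A4: 0.45 (unchanged)
Other: 0.13 (unchanged)
CL_new/CL_old = 0.0714 + 0.45 + 0.13 = 0.6514.
New steady-state plasma level = baseline ÷ relative clearance = 5.75 / 0.6514 = 8.83 ng/mL.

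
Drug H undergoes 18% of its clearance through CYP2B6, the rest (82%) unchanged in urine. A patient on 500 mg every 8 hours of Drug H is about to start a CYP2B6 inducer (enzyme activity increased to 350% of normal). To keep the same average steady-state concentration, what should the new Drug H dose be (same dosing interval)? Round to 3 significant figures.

725 mg

The CYP2B6 pathway (18% of clearance) increases to 3.5× activity: 0.18 × 3.5 = 0.63.
Non-CYP routes (82%) are unchanged.
CL_new/CL_old = 0.63 + 0.82 = 1.45.
Exposure is unchanged when dose changes in proportion to clearance. New dose = 500 mg × 1.45 = 725 mg.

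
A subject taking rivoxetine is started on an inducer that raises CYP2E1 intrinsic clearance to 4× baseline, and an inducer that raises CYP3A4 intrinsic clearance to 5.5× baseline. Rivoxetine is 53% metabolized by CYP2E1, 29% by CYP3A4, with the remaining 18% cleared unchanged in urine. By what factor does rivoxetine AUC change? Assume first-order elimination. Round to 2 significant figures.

0.26

The CYP2E1 pathway (53% of clearance) is boosted to 4× activity: 0.53 × 4 = 2.12.
The CYP3A4 pathway (29% of clearance) increases to 5.5× activity: 0.29 × 5.5 = 1.595.
Non-CYP routes (18%) are unchanged.
Relative clearance = 2.12 + 1.595 + 0.18 = 3.895.
Net AUC ratio = 1 / 3.895 = 0.26.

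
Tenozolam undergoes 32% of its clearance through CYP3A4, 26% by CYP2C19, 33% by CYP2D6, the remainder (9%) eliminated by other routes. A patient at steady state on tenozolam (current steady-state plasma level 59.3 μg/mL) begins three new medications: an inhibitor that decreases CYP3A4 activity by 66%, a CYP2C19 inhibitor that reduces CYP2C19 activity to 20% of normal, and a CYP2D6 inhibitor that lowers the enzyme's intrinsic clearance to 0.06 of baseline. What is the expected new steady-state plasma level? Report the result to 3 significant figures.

219 μg/mL

CYP3A4: 0.32 × 0.34 = 0.1088
CYP2C19: 0.26 × 0.2 = 0.052
CYP2D6: 0.33 × 0.06 = 0.0198
Other: 0.09 (unchanged)
New clearance relative to baseline: 0.1088 + 0.052 + 0.0198 + 0.09 = 0.2706.
New steady-state plasma level = 59.3 / 0.2706 = 219 μg/mL (concentration scales inversely with clearance).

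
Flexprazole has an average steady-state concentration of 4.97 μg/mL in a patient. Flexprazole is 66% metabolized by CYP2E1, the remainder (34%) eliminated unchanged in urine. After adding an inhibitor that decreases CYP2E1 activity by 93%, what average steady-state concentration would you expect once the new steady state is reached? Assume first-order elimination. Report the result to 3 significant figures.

12.9 μg/mL

The CYP2E1 pathway (66% of clearance) falls to 0.07× activity: 0.66 × 0.07 = 0.0462.
Non-CYP routes (34%) are unchanged.
CL_new/CL_old = 0.0462 + 0.34 = 0.3862.
With dosing unchanged, average steady-state concentration scales as 1/CL: 4.97 / 0.3862 = 12.9 μg/mL.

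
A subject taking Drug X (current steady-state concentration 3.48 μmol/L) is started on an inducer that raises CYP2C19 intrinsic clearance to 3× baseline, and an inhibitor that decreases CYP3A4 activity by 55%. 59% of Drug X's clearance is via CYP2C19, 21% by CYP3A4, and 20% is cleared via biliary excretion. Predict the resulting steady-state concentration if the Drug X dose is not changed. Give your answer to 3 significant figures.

1.69 μmol/L

CYP2C19: 0.59 × 3 = 1.77
CYP3A4: 0.21 × 0.45 = 0.0945
Other: 0.2 (unchanged)
Relative clearance = 1.77 + 0.0945 + 0.2 = 2.0645.
New steady-state concentration = 3.48 / 2.0645 = 1.69 μmol/L (concentration scales inversely with clearance).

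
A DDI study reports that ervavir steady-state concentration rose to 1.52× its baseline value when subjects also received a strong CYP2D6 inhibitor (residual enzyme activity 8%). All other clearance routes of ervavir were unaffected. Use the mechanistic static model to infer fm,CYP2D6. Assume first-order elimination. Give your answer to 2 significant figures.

0.37

Call the CYP2D6 fraction fm. After the interaction, CL_new/CL_old = fm × 0.08 + (1 − fm).
Steady-state concentration ratio = 1 / (new CL fraction), so new CL fraction = 1 / 1.52 = 0.6579.
fm × 0.08 + 1 − fm = 0.6579  ⇒  fm × (0.08 − 1) = −0.3421  ⇒  fm = 0.37.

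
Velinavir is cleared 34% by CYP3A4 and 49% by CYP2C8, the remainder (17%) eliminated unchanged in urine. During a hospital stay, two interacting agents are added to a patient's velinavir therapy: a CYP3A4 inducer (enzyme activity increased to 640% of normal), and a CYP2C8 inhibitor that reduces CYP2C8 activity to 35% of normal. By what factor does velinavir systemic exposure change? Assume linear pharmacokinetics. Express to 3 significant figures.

The CYP3A4 pathway (34% of clearance) increases to 6.4× activity: 0.34 × 6.4 = 2.176.
The CYP2C8 pathway (49% of clearance) drops to 0.35× activity: 0.49 × 0.35 = 0.1715.
Non-CYP routes (17%) are unchanged.
CL_new/CL_old = 2.176 + 0.1715 + 0.17 = 2.5175.
Net systemic exposure ratio = 1 / 2.5175 = 0.397.

0.397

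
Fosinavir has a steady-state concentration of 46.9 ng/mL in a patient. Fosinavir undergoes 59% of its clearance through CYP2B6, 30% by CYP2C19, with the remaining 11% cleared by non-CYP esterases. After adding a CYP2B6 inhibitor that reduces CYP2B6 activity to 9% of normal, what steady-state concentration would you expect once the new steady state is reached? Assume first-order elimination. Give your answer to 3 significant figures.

CYP2B6: 0.59 × 0.09 = 0.0531
CYP2C19: 0.3 (unchanged)
Other: 0.11 (unchanged)
New clearance relative to baseline: 0.0531 + 0.3 + 0.11 = 0.4631.
Steady-state concentration ∝ 1/CL, so new value = 46.9 / 0.4631 = 101 ng/mL.

101 ng/mL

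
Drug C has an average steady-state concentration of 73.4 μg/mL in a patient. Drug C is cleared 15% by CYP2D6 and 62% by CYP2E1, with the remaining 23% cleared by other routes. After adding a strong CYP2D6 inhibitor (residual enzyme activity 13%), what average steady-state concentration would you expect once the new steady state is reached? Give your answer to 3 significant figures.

The CYP2D6 pathway (15% of clearance) is reduced to 0.13× activity: 0.15 × 0.13 = 0.0195.
CYP2E1 (62%) and the residual 23% are unaffected.
Relative clearance = 0.0195 + 0.62 + 0.23 = 0.8695.
Average steady-state concentration ∝ 1/CL, so new value = 73.4 / 0.8695 = 84.4 μg/mL.

84.4 μg/mL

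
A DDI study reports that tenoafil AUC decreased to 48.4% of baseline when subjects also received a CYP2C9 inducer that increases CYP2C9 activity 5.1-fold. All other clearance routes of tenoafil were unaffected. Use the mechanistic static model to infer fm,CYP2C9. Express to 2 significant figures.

0.26

CL'/CL = 1 / 0.484 = 2.066
5.1·fm + (1 − fm) = 2.066
fm = (2.066 − 1) / (5.1 − 1) = 0.26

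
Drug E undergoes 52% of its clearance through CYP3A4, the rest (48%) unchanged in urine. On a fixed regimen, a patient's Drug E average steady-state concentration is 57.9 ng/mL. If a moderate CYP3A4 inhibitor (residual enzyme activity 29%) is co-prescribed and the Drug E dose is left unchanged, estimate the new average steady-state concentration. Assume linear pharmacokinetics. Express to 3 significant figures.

CYP3A4: 0.52 × 0.29 = 0.1508
Other: 0.48 (unchanged)
Relative clearance = 0.1508 + 0.48 = 0.6308.
Average steady-state concentration ∝ 1/CL, so new value = 57.9 / 0.6308 = 91.8 ng/mL.

91.8 ng/mL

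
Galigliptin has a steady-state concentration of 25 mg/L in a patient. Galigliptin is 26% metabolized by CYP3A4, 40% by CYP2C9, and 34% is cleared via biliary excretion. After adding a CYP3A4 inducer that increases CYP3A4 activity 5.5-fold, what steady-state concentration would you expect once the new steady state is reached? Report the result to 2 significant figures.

The CYP3A4 pathway (26% of clearance) increases to 5.5× activity: 0.26 × 5.5 = 1.43.
CYP2C9 (40%) and the residual 34% are unaffected.
New clearance relative to baseline: 1.43 + 0.4 + 0.34 = 2.17.
With dosing unchanged, steady-state concentration scales as 1/CL: 25 / 2.17 = 12 mg/L.

12 mg/L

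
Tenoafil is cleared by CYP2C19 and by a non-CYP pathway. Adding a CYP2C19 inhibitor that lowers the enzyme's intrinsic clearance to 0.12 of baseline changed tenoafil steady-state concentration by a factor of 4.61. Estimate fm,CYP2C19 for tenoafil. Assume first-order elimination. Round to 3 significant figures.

0.890

Write x for the fraction cleared via CYP2C19. The observed steady-state concentration change means clearance fell to 1/4.61 = 0.2169 of baseline.
Setting x·0.12 + (1 − x) = 0.2169 and solving: x = (0.2169 − 1)/(0.12 − 1) = 0.890.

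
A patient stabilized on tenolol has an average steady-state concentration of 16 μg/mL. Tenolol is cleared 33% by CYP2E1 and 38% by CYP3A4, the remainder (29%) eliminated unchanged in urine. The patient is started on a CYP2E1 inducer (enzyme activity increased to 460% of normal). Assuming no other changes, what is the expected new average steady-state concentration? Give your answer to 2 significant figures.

The CYP2E1 pathway (33% of clearance) rises to 4.6× activity: 0.33 × 4.6 = 1.518.
CYP3A4 (38%) and the residual 29% are unaffected.
Relative clearance = 1.518 + 0.38 + 0.29 = 2.188.
With dosing unchanged, average steady-state concentration scales as 1/CL: 16 / 2.188 = 7.3 μg/mL.

7.3 μg/mL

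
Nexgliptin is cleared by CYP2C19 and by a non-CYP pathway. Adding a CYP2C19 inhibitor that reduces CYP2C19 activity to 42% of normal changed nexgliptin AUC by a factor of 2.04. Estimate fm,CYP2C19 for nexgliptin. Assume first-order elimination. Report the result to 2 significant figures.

CL'/CL = 1 / 2.04 = 0.4902
0.42·fm + (1 − fm) = 0.4902
fm = (0.4902 − 1) / (0.42 − 1) = 0.88

0.88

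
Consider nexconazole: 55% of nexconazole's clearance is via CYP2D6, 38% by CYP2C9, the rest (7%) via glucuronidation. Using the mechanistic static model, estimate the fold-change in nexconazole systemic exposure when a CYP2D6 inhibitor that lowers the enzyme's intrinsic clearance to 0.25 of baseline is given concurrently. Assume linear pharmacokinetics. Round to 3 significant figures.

CYP2D6: 0.55 × 0.25 = 0.1375
CYP2C9: 0.38 (unchanged)
Other: 0.07 (unchanged)
CL_new/CL_old = 0.1375 + 0.38 + 0.07 = 0.5875.
Systemic exposure ratio = CL_old/CL_new = 1 / 0.5875 = 1.70.

1.70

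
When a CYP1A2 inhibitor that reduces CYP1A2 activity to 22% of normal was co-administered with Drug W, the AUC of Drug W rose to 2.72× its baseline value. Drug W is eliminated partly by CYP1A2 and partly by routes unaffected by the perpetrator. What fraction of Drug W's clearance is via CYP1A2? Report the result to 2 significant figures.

0.81

Let x = fm,CYP1A2. Because AUC ∝ 1/CL, relative clearance fell to 1/2.72 = 0.3676.
Setting x·0.22 + (1 − x) = 0.3676 and solving: x = (0.3676 − 1)/(0.22 − 1) = 0.81.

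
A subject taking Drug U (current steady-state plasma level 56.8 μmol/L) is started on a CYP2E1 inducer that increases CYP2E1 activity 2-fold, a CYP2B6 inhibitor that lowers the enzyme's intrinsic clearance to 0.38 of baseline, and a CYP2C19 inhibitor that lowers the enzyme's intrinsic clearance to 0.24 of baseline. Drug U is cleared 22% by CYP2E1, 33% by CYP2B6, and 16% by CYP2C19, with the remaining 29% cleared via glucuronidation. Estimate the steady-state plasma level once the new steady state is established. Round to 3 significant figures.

The CYP2E1 pathway (22% of clearance) increases to 2× activity: 0.22 × 2 = 0.44.
The CYP2B6 pathway (33% of clearance) drops to 0.38× activity: 0.33 × 0.38 = 0.1254.
The CYP2C19 pathway (16% of clearance) drops to 0.24× activity: 0.16 × 0.24 = 0.0384.
The remaining 29% of clearance is unaffected.
New clearance relative to baseline: 0.44 + 0.1254 + 0.0384 + 0.29 = 0.8938.
Steady-state plasma level ∝ 1/CL: new value = 56.8 / 0.8938 = 63.5 μmol/L.

63.5 μmol/L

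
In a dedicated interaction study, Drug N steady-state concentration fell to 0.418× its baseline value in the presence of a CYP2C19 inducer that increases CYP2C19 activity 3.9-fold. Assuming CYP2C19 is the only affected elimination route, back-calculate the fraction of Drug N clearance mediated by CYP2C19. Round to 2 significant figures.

0.48

Let x = fm,CYP2C19. Because steady-state concentration ∝ 1/CL, relative clearance rose to 1/0.418 = 2.392.
Only the CYP2C19 route changed, so 2.392 = x·3.9 + (1 − x), giving x = 0.48.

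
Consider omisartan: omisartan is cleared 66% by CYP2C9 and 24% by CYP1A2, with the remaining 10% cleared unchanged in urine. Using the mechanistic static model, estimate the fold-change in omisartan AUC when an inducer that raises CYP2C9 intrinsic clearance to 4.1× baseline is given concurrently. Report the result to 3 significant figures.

The CYP2C9 pathway (66% of clearance) is boosted to 4.1× activity: 0.66 × 4.1 = 2.706.
CYP1A2 (24%) and the residual 10% are unaffected.
CL_new/CL_old = 2.706 + 0.24 + 0.1 = 3.046.
AUC ratio = CL_old/CL_new = 1 / 3.046 = 0.328.

0.328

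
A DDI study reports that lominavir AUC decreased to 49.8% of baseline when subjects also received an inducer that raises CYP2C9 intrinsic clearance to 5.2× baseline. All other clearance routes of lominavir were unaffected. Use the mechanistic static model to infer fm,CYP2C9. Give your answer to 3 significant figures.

0.240

CL'/CL = 1 / 0.498 = 2.008
5.2·fm + (1 − fm) = 2.008
fm = (2.008 − 1) / (5.2 − 1) = 0.240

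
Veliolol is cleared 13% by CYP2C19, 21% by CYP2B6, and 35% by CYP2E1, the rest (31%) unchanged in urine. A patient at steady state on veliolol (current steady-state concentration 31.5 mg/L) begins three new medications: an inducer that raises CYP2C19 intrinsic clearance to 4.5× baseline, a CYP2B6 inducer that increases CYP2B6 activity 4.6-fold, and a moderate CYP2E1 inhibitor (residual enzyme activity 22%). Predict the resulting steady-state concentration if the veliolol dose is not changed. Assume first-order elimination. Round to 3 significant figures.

The CYP2C19 pathway (13% of clearance) is boosted to 4.5× activity: 0.13 × 4.5 = 0.585.
The CYP2B6 pathway (21% of clearance) rises to 4.6× activity: 0.21 × 4.6 = 0.966.
The CYP2E1 pathway (35% of clearance) falls to 0.22× activity: 0.35 × 0.22 = 0.077.
The remaining 31% of clearance is unaffected.
Relative clearance = 0.585 + 0.966 + 0.077 + 0.31 = 1.938.
Dividing the baseline by the relative clearance: 31.5 / 1.938 = 16.3 mg/L.

16.3 mg/L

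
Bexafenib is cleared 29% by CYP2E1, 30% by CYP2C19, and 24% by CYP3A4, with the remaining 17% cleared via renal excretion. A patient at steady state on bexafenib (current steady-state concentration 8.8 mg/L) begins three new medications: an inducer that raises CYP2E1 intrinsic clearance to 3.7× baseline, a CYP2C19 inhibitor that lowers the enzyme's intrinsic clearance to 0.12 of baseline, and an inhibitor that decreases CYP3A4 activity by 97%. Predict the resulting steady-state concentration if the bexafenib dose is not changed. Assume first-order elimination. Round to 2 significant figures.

CYP2E1: 0.29 × 3.7 = 1.073
CYP2C19: 0.3 × 0.12 = 0.036
CYP3A4: 0.24 × 0.03 = 0.0072
Other: 0.17 (unchanged)
New clearance relative to baseline: 1.073 + 0.036 + 0.0072 + 0.17 = 1.2862.
Steady-state concentration ∝ 1/CL: new value = 8.8 / 1.2862 = 6.8 mg/L.

6.8 mg/L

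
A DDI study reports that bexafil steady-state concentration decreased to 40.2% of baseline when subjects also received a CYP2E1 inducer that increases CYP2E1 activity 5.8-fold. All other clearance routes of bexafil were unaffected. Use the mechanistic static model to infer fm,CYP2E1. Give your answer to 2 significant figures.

CL'/CL = 1 / 0.402 = 2.488
5.8·fm + (1 − fm) = 2.488
fm = (2.488 − 1) / (5.8 − 1) = 0.31

0.31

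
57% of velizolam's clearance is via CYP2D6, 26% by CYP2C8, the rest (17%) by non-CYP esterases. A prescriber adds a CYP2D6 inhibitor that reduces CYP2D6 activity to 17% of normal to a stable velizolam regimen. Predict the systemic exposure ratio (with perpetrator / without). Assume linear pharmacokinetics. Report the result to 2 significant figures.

1.9

The CYP2D6 pathway (57% of clearance) drops to 0.17× activity: 0.57 × 0.17 = 0.0969.
CYP2C8 (26%) and the residual 17% are unaffected.
Relative clearance = 0.0969 + 0.26 + 0.17 = 0.5269.
Since systemic exposure ∝ 1/CL, the ratio is 1 / 0.5269 = 1.9.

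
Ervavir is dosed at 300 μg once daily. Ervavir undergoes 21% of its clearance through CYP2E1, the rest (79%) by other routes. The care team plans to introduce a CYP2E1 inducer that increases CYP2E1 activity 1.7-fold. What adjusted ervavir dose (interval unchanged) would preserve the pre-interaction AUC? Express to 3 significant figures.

344 μg

The CYP2E1 pathway (21% of clearance) rises to 1.7× activity: 0.21 × 1.7 = 0.357.
The remaining 79% of clearance is unaffected.
CL_new/CL_old = 0.357 + 0.79 = 1.147.
Css,avg = (dose rate)/CL, so holding Css fixed requires dose ∝ CL: 300 × 1.147 = 344 μg.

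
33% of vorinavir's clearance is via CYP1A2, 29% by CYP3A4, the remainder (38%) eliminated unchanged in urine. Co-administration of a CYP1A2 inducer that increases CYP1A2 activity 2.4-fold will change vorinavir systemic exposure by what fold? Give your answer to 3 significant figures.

0.684

The CYP1A2 pathway (33% of clearance) is boosted to 2.4× activity: 0.33 × 2.4 = 0.792.
CYP3A4 (29%) and the residual 38% are unaffected.
CL_new/CL_old = 0.792 + 0.29 + 0.38 = 1.462.
Systemic exposure is inversely proportional to clearance, so the fold-change is 1 / 1.462 = 0.684.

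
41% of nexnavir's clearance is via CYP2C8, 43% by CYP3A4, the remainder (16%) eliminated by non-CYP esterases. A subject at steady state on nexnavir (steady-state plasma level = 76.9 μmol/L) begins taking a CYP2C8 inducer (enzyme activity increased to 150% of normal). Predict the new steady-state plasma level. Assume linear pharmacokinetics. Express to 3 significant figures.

CYP2C8: 0.41 × 1.5 = 0.615
CYP3A4: 0.43 (unchanged)
Other: 0.16 (unchanged)
Relative clearance = 0.615 + 0.43 + 0.16 = 1.205.
New steady-state plasma level = baseline ÷ relative clearance = 76.9 / 1.205 = 63.8 μmol/L.

63.8 μmol/L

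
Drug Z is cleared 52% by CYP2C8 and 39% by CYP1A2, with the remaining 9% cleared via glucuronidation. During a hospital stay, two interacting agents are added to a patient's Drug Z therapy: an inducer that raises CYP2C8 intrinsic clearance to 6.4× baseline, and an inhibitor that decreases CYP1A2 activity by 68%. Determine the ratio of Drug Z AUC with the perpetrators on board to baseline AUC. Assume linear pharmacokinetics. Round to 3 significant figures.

0.282

The CYP2C8 pathway (52% of clearance) increases to 6.4× activity: 0.52 × 6.4 = 3.328.
The CYP1A2 pathway (39% of clearance) drops to 0.32× activity: 0.39 × 0.32 = 0.1248.
The remaining 9% of clearance is unaffected.
New clearance relative to baseline: 3.328 + 0.1248 + 0.09 = 3.5428.
Net AUC ratio = 1 / 3.5428 = 0.282.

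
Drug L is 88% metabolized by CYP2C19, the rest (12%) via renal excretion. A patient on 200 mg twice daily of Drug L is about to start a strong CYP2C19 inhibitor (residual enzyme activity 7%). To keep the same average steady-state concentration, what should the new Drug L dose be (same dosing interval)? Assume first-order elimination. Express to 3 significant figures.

CYP2C19: 0.88 × 0.07 = 0.0616
Other: 0.12 (unchanged)
New clearance relative to baseline: 0.0616 + 0.12 = 0.1816.
Css,avg = (dose rate)/CL, so holding Css fixed requires dose ∝ CL: 200 × 0.1816 = 36.3 mg.

36.3 mg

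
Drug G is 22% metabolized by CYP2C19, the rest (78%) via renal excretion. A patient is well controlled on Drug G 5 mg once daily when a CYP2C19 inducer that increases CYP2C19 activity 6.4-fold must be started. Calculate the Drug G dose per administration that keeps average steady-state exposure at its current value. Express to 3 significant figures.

10.9 mg

CYP2C19: 0.22 × 6.4 = 1.408
Other: 0.78 (unchanged)
Relative clearance = 1.408 + 0.78 = 2.188.
Exposure is unchanged when dose changes in proportion to clearance. New dose = 5 mg × 2.188 = 10.9 mg.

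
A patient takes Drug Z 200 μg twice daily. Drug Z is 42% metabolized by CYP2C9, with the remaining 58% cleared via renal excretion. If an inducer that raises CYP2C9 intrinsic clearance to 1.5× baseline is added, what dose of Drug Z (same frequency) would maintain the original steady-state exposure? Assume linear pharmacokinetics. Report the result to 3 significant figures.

The CYP2C9 pathway (42% of clearance) increases to 1.5× activity: 0.42 × 1.5 = 0.63.
Non-CYP routes (58%) are unchanged.
Relative clearance = 0.63 + 0.58 = 1.21.
Exposure is unchanged when dose changes in proportion to clearance. New dose = 200 μg × 1.21 = 242 μg.

242 μg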